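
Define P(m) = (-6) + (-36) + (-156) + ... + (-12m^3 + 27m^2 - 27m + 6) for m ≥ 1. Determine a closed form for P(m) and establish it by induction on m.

P(m) = -3m(m^3 - m^2 + m + 1)

We claim P(m) = -3m(m^3 - m^2 + m + 1) for all m ≥ 1.
Base case (m = 1): P(1) = -6, and the closed form gives -6. They agree.
For the inductive step, assume it holds for an arbitrary j ≥ 1, so P(j) = 3j(-j^3 + j^2 - j - 1).
Then P(j+1) = P(j) + (-12j^3 - 9j^2 - 9j - 6) = (3j(-j^3 + j^2 - j - 1)) + (-12j^3 - 9j^2 - 9j - 6).
Simplifying, P(j+1) = -3(j + 1)(j^3 + 2j^2 + 2j + 2) = -3(j+1)((j+1)^3 - (j+1)^2 + (j+1) + 1),
which is the closed form with m = j+1.
Hence, by induction on m, the claim holds for every m ≥ 1.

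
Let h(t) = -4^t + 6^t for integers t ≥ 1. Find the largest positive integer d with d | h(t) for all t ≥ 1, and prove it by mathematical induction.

d = 2

Computing the first values: h(1) = 2 and h(2) = 20; gcd(2, 20) = 2, so d ≤ 2.
We prove 2 | -4^t + 6^t for all t ≥ 1 by induction on t.
Base case (t = 1): h(1) = 2 = 2·(1), so 2 | h(1).
Inductive step: suppose the statement holds for some i ≥ 1, i.e. 2 | h(i). Then
6^{i+1} − 4^{i+1} = 6·6^i − 4·4^i = 6·(6^i − 4^i) + (2)·4^i. The first term is divisible by 2 by the inductive hypothesis, and the second term (2)·4^i is divisible by 2 since 2 | 2. Hence 2 | h(i+1).
By the principle of mathematical induction, the result holds for all t ≥ 1.
Therefore the largest such d is 2.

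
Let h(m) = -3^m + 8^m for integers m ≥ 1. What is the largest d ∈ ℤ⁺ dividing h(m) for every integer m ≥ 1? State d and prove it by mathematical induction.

d = 5

Computing the first values: h(1) = 5 and h(2) = 55; gcd(5, 55) = 5, so d ≤ 5.
We prove 5 | -3^m + 8^m for all m ≥ 1 by induction on m.
Base case (m = 1): h(1) = 5 = 5·(1), so 5 | h(1).
Suppose the result is true for m = j, i.e. 5 | h(j). Then
8^{j+1} − 3^{j+1} = 8·8^j − 3·3^j = 8·(8^j − 3^j) + (5)·3^j. The first term is divisible by 5 by the inductive hypothesis, and the second term (5)·3^j is divisible by 5 since 5 | 5. Hence 5 | h(j+1).
By induction, the statement is established for all m ≥ 1.
Therefore the largest such d is 5.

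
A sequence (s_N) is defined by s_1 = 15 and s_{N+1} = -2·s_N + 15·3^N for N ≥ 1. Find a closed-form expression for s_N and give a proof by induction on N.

s_N = -3(-2)^N + 3^(N + 1)

Computing the first terms: s_1 = 15, s_2 = 15, s_3 = 105. This suggests s_N = -3(-2)^N + 3^(N + 1).
Base case (N = 1): the formula gives 15 = 15 = s_1.
Inductive step: assume the claim holds for N = r, so s_r = -3(-2)^r + 3^(r + 1).
Then s_{r+1} = -2·s_r + 15·3^r = -2·(-3(-2)^r + 3^(r + 1)) + 15·3^r = -3(-2)^(r + 1) + 3^(r + 2) = -3(-2)^(r+1) + 3^((r+1) + 1),
which is the claimed formula at N = r+1.
This completes the induction.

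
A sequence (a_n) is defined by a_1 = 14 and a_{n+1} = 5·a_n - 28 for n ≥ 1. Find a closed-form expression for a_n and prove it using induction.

Computing the first terms: a_1 = 14, a_2 = 42, a_3 = 182. This suggests a_n = 7·5^(n - 1) + 7.
Base case (n = 1): the formula gives 14 = 14 = a_1.
Inductive step: assume the claim holds for n = m, so a_m = 7·5^(m - 1) + 7.
Then a_{m+1} = 5·a_m - 28 = 5·(7·5^(m - 1) + 7) - 28 = 7·5^m + 7 = 7·5^((m+1) - 1) + 7,
which is the claimed formula at n = m+1.
Hence, by induction on n, the claim holds for every n ≥ 1.

a_n = 7·5^(n - 1) + 7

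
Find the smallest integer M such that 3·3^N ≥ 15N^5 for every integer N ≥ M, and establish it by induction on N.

At N = 13: 4782969 < 5569395, so the inequality fails and M ≥ 14. We prove 3·3^N ≥ 15N^5 for all N ≥ 14.
For the base case N = 14: 3·3^N = 14348907 and 15N^5 = 8067360, so 14348907 ≥ 8067360.
For the inductive step, assume it holds for an arbitrary j ≥ 14, so 3·3^j ≥ 15j^5.
Then 3·3^(j + 1) = 3·(3·3^j) ≥ 3·(15j^5).
Also, for j ≥ 14 we have 3·(15j^5) ≥ 15(j+1)^5, since 3 ≥ (1 + 1/j)^5 for all j ≥ 14.
Combining, 3·3^(j + 1) ≥ 15(j+1)^5.
Hence, by induction on N, the claim holds for every N ≥ 14.
Hence the smallest such M is 14.

M = 14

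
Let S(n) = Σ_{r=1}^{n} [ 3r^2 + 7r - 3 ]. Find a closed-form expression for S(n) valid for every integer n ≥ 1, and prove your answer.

S(n) = n(n^2 + 5n + 1)

We claim S(n) = n(n^2 + 5n + 1) for all n ≥ 1.
For the base case n = 1: S(1) = 7, and the closed form gives 7. They agree.
Suppose the result is true for n = r, so S(r) = r(r^2 + 5r + 1).
Then S(r+1) = S(r) + (3r^2 + 13r + 7) = (r(r^2 + 5r + 1)) + (3r^2 + 13r + 7).
Simplifying, S(r+1) = (r + 1)(r^2 + 7r + 7) = (r+1)((r+1)^2 + 5(r+1) + 1),
which is the closed form with n = r+1.
Hence, by induction on n, the claim holds for every n ≥ 1.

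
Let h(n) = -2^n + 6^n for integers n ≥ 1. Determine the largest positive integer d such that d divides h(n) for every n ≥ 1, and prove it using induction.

d = 4

Computing the first values: h(1) = 4 and h(2) = 32; gcd(4, 32) = 4, so d ≤ 4.
We prove 4 | -2^n + 6^n for all n ≥ 1 by induction on n.
When n = 1: h(1) = 4 = 4·(1), so 4 | h(1).
Inductive step: suppose the statement holds for some m ≥ 1, i.e. 4 | h(m). Then
6^{m+1} − 2^{m+1} = 6·6^m − 2·2^m = 6·(6^m − 2^m) + (4)·2^m. The first term is divisible by 4 by the inductive hypothesis, and the second term (4)·2^m is divisible by 4 since 4 | 4. Hence 4 | h(m+1).
By induction, the statement is established for all n ≥ 1.
Therefore the largest such d is 4.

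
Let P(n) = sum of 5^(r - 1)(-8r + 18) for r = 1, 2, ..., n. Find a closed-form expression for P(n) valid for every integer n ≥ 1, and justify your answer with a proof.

P(n) = 5^n(-2n + 5) - 5

We claim P(n) = 5^n(-2n + 5) - 5 for all n ≥ 1.
Base case (n = 1): P(1) = 10, and the closed form gives 10. They agree.
For the inductive step, assume it holds for an arbitrary r ≥ 1, so P(r) = 5^r(-2r + 5) - 5.
Then P(r+1) = P(r) + (5^r(-8r + 10)) = (5^r(-2r + 5) - 5) + (5^r(-8r + 10)).
Simplifying, P(r+1) = -10·5^r·r + 15·5^r - 5 = 5^(r+1)(-2(r+1) + 5) - 5,
which is the closed form with n = r+1.
By the principle of mathematical induction, the result holds for all n ≥ 1.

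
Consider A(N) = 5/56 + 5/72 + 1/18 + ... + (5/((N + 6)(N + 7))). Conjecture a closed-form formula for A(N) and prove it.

We claim A(N) = 5N/(7(N + 7)) for all N ≥ 1.
For the base case N = 1: A(1) = 5/56, and the closed form gives 5/56. They agree.
For the inductive step, assume it holds for an arbitrary i ≥ 1, so A(i) = 5i/(7(i + 7)).
Then A(i+1) = A(i) + (5/((i + 7)(i + 8))) = (5i/(7(i + 7))) + (5/((i + 7)(i + 8))).
Simplifying, A(i+1) = 5(i + 1)/(7(i + 8)) = 5(i+1)/(7((i+1) + 7)),
which is the closed form with N = i+1.
By the principle of mathematical induction, the result holds for all N ≥ 1.

A(N) = 5N/(7(N + 7))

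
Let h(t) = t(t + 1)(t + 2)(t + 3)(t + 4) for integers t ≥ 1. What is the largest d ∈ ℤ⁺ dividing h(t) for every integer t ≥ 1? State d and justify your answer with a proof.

d = 120

Computing the first values: h(1) = 120 and h(2) = 720; gcd(120, 720) = 120, so d ≤ 120.
We prove 120 | t(t + 1)(t + 2)(t + 3)(t + 4) for all t ≥ 1 by induction on t.
Base step (t = 1): h(1) = 120 = 120·(1), so 120 | h(1).
For the inductive step, assume it holds for an arbitrary m ≥ 1, i.e. 120 | h(m). Then
h(m+1) − h(m) = (m+1)·(m+2)·(m+3)·(m+4)·(m+5) − m·(m+1)·(m+2)·(m+3)·(m+4) = (m+1)·(m+2)·(m+3)·(m+4)·[(m+5) − m] = 5·(m+1)·(m+2)·(m+3)·(m+4). The product of 4 consecutive integers is divisible by (4)! = 24, so h(m+1) − h(m) is divisible by 5·24 = 120. By the inductive hypothesis 120 | h(m), hence 120 | h(m+1).
This completes the induction.
Therefore the largest such d is 120.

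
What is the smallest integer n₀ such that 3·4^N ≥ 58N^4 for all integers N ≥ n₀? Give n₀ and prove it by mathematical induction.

n₀ = 9

At N = 8: 196608 < 237568, so the inequality fails and n₀ ≥ 9. We prove 3·4^N ≥ 58N^4 for all N ≥ 9.
Base step (N = 9): 3·4^N = 786432 and 58N^4 = 380538, so 786432 ≥ 380538.
Suppose the result is true for N = m, so 3·4^m ≥ 58m^4.
Then 3·4^(m + 1) = 4·(3·4^m) ≥ 4·(58m^4).
Also, for m ≥ 9 we have 4·(58m^4) ≥ 58(m+1)^4, since 4 ≥ (1 + 1/m)^4 for all m ≥ 9.
Combining, 3·4^(m + 1) ≥ 58(m+1)^4.
By the principle of mathematical induction, the result holds for all N ≥ 9.
Hence the smallest such n₀ is 9.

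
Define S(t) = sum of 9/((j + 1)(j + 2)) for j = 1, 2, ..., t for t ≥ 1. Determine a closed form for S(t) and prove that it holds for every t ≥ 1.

We claim S(t) = 9t/(2(t + 2)) for all t ≥ 1.
Base step (t = 1): S(1) = 3/2, and the closed form gives 3/2. They agree.
For the inductive step, assume it holds for an arbitrary j ≥ 1, so S(j) = 9j/(2(j + 2)).
Then S(j+1) = S(j) + (9/((j + 2)(j + 3))) = (9j/(2(j + 2))) + (9/((j + 2)(j + 3))).
Simplifying, S(j+1) = 9(j + 1)/(2(j + 3)) = 9(j+1)/(2((j+1) + 2)),
which is the closed form with t = j+1.
This completes the induction.

S(t) = 9t/(2(t + 2))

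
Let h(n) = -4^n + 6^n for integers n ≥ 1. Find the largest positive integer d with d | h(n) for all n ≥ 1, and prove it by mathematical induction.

d = 2

Computing the first values: h(1) = 2 and h(2) = 20; gcd(2, 20) = 2, so d ≤ 2.
We prove 2 | -4^n + 6^n for all n ≥ 1 by induction on n.
When n = 1: h(1) = 2 = 2·(1), so 2 | h(1).
Suppose the result is true for n = p, i.e. 2 | h(p). Then
6^{p+1} − 4^{p+1} = 6·6^p − 4·4^p = 6·(6^p − 4^p) + (2)·4^p. The first term is divisible by 2 by the inductive hypothesis, and the second term (2)·4^p is divisible by 2 since 2 | 2. Hence 2 | h(p+1).
Hence, by induction on n, the claim holds for every n ≥ 1.
Therefore the largest such d is 2.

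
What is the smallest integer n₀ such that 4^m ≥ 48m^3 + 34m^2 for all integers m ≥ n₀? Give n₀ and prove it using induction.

n₀ = 8

At m = 7: 16384 < 18130, so the inequality fails and n₀ ≥ 8. We prove 4^m ≥ 48m^3 + 34m^2 for all m ≥ 8.
When m = 8: 4^m = 65536 and 48m^3 + 34m^2 = 26752, so 65536 ≥ 26752.
Inductive step: suppose the statement holds for some j ≥ 8, so 4^j ≥ 48j^3 + 34j^2.
Then 4^(j + 1) = 4·(4^j) ≥ 4·(48j^3 + 34j^2).
Also, for j ≥ 8 we have 4·(48j^3 + 34j^2) ≥ 48(j+1)^3 + 34(j+1)^2, since 4·(48j^3 + 34j^2) − (48(j+1)^3 + 34(j+1)^2) = 144j^3 - 42j^2 - 212j - 82, which is nonnegative for all j ≥ 8.
Combining, 4^(j + 1) ≥ 48(j+1)^3 + 34(j+1)^2.
By induction, the statement is established for all m ≥ 8.
Hence the smallest such n₀ is 8.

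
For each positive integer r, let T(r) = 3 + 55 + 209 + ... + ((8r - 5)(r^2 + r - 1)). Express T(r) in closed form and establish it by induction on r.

We claim T(r) = r(2r^3 + 5r^2 - 3r - 1) for all r ≥ 1.
Base step (r = 1): T(1) = 3, and the closed form gives 3. They agree.
For the inductive step, assume it holds for an arbitrary p ≥ 1, so T(p) = p(2p^3 + 5p^2 - 3p - 1).
Then T(p+1) = T(p) + ((p + (p + 1)^2)(8p + 3)) = (p(2p^3 + 5p^2 - 3p - 1)) + ((p + (p + 1)^2)(8p + 3)).
Simplifying, T(p+1) = (p + 1)(2p^3 + 11p^2 + 13p + 3) = (p+1)(2(p+1)^3 + 5(p+1)^2 - 3(p+1) - 1),
which is the closed form with r = p+1.
By induction, the statement is established for all r ≥ 1.

T(r) = r(2r^3 + 5r^2 - 3r - 1)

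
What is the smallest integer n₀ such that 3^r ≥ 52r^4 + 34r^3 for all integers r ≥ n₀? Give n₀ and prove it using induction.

At r = 12: 531441 < 1137024, so the inequality fails and n₀ ≥ 13. We prove 3^r ≥ 52r^4 + 34r^3 for all r ≥ 13.
Base step (r = 13): 3^r = 1594323 and 52r^4 + 34r^3 = 1559870, so 1594323 ≥ 1559870.
For the inductive step, assume it holds for an arbitrary k ≥ 13, so 3^k ≥ 52k^4 + 34k^3.
Then 3^(k + 1) = 3·(3^k) ≥ 3·(52k^4 + 34k^3).
Also, for k ≥ 13 we have 3·(52k^4 + 34k^3) ≥ 52(k+1)^4 + 34(k+1)^3, since 3·(52k^4 + 34k^3) − (52(k+1)^4 + 34(k+1)^3) = 104k^4 - 140k^3 - 414k^2 - 310k - 86, which is nonnegative for all k ≥ 13.
Combining, 3^(k + 1) ≥ 52(k+1)^4 + 34(k+1)^3.
This completes the induction.
Hence the smallest such n₀ is 13.

n₀ = 13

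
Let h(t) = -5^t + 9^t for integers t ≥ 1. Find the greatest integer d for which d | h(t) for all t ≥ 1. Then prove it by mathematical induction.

Computing the first values: h(1) = 4 and h(2) = 56; gcd(4, 56) = 4, so d ≤ 4.
We prove 4 | -5^t + 9^t for all t ≥ 1 by induction on t.
For the base case t = 1: h(1) = 4 = 4·(1), so 4 | h(1).
Suppose the result is true for t = r, i.e. 4 | h(r). Then
9^{r+1} − 5^{r+1} = 9·9^r − 5·5^r = 9·(9^r − 5^r) + (4)·5^r. The first term is divisible by 4 by the inductive hypothesis, and the second term (4)·5^r is divisible by 4 since 4 | 4. Hence 4 | h(r+1).
By the principle of mathematical induction, the result holds for all t ≥ 1.
Therefore the largest such d is 4.

d = 4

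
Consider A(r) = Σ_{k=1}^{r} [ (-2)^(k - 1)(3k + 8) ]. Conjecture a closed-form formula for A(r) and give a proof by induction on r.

A(r) = -(-2)^r(r + 3) + 3

We claim A(r) = -(-2)^r(r + 3) + 3 for all r ≥ 1.
When r = 1: A(1) = 11, and the closed form gives 11. They agree.
Suppose the result is true for r = k, so A(k) = -(-2)^k(k + 3) + 3.
Then A(k+1) = A(k) + ((-2)^k(3k + 11)) = (-(-2)^k(k + 3) + 3) + ((-2)^k(3k + 11)).
Simplifying, A(k+1) = -(-2)^(k + 1)k - (-2)^(k + 3) + 3 = -(-2)^(k+1)((k+1) + 3) + 3,
which is the closed form with r = k+1.
By the principle of mathematical induction, the result holds for all r ≥ 1.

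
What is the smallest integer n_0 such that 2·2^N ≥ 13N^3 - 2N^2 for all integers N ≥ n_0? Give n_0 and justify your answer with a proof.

n_0 = 15

At N = 14: 32768 < 35280, so the inequality fails and n_0 ≥ 15. We prove 2·2^N ≥ 13N^3 - 2N^2 for all N ≥ 15.
For the base case N = 15: 2·2^N = 65536 and 13N^3 - 2N^2 = 43425, so 65536 ≥ 43425.
Inductive step: assume the claim holds for N = j, so 2·2^j ≥ 13j^3 - 2j^2.
Then 2·2^(j + 1) = 2·(2·2^j) ≥ 2·(13j^3 - 2j^2).
Also, for j ≥ 15 we have 2·(13j^3 - 2j^2) ≥ 13(j+1)^3 - 2(j+1)^2, since 2·(13j^3 - 2j^2) − (13(j+1)^3 - 2(j+1)^2) = 13j^3 - 41j^2 - 35j - 11, which is nonnegative for all j ≥ 15.
Combining, 2·2^(j + 1) ≥ 13(j+1)^3 - 2(j+1)^2.
Hence, by induction on N, the claim holds for every N ≥ 15.
Hence the smallest such n_0 is 15.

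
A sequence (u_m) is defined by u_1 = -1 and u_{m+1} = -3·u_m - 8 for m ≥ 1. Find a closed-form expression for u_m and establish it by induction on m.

Computing the first terms: u_1 = -1, u_2 = -5, u_3 = 7. This suggests u_m = (-3)^(m - 1) - 2.
Base case (m = 1): the formula gives -1 = -1 = u_1.
Suppose the result is true for m = i, so u_i = (-3)^(i - 1) - 2.
Then u_{i+1} = -3·u_i - 8 = -3·((-3)^(i - 1) - 2) - 8 = (-3)^i - 2 = (-3)^((i+1) - 1) - 2,
which is the claimed formula at m = i+1.
This completes the induction.

u_m = (-3)^(m - 1) - 2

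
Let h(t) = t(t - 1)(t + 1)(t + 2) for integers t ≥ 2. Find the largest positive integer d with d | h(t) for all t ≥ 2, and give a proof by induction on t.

Computing the first values: h(2) = 24 and h(3) = 120; gcd(24, 120) = 24, so d ≤ 24.
We prove 24 | t(t - 1)(t + 1)(t + 2) for all t ≥ 2 by induction on t.
For the base case t = 2: h(2) = 24 = 24·(1), so 24 | h(2).
Inductive step: assume the claim holds for t = r, i.e. 24 | h(r). Then
h(r+1) − h(r) = r·(r+1)·(r+2)·(r+3) − (r-1)·r·(r+1)·(r+2) = r·(r+1)·(r+2)·[(r+3) − (r-1)] = 4·r·(r+1)·(r+2). The product of 3 consecutive integers is divisible by (3)! = 6, so h(r+1) − h(r) is divisible by 4·6 = 24. By the inductive hypothesis 24 | h(r), hence 24 | h(r+1).
By the principle of mathematical induction, the result holds for all t ≥ 2.
Therefore the largest such d is 24.

d = 24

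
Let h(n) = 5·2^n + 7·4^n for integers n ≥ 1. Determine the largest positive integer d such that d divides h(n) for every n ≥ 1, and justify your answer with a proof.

Computing the first values: h(1) = 38 and h(2) = 132; gcd(38, 132) = 2, so d ≤ 2.
We prove 2 | 5·2^n + 7·4^n for all n ≥ 1 by induction on n.
Base step (n = 1): h(1) = 38 = 2·(19), so 2 | h(1).
Inductive step: suppose the statement holds for some j ≥ 1, i.e. 2 | h(j). Then
h(j+1) − 4·h(j) = (5·2^(j+1) + 7·4^(j+1)) − 4·(5·2^j + 7·4^j) = (5)·2^j·(2 − 4) = (-10)·2^j. Since 2 | h(j) by the inductive hypothesis, 2 | 4·h(j); and 2 | -10 since -10 = 2·-5. Therefore 2 | h(j+1).
This completes the induction.
Therefore the largest such d is 2.

d = 2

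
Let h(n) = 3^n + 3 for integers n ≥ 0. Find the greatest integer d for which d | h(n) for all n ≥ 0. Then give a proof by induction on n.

Computing the first values: h(0) = 4 and h(1) = 6; gcd(4, 6) = 2, so d ≤ 2.
We prove 2 | 3^n + 3 for all n ≥ 0 by induction on n.
Base case (n = 0): h(0) = 4 = 2·(2), so 2 | h(0).
Suppose the result is true for n = r, i.e. 2 | h(r). Then
h(r+1) = 3^(r+1) + 3 = 3·(3^r + 3) - 6 = 3·h(r) - 6. The first term is divisible by 2 by the inductive hypothesis, and -6 is divisible by 2. Hence 2 | h(r+1).
This completes the induction.
Therefore the largest such d is 2.

d = 2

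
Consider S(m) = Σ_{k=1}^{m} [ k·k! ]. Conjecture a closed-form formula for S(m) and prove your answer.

We claim S(m) = (m + 1)! - 1 for all m ≥ 1.
For the base case m = 1: S(1) = 1, and the closed form gives 1. They agree.
Suppose the result is true for m = k, so S(k) = (k + 1)! - 1.
Then S(k+1) = S(k) + ((k + 1)(k + 1)!) = ((k + 1)! - 1) + ((k + 1)(k + 1)!).
Simplifying, S(k+1) = ((k+1) + 1)! - 1,
which is the closed form with m = k+1.
This completes the induction.

S(m) = (m + 1)! - 1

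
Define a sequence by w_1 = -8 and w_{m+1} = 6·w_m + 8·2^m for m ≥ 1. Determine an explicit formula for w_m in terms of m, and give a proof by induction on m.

w_m = -2^(m + 1) - 4·6^(m - 1)

Computing the first terms: w_1 = -8, w_2 = -32, w_3 = -160. This suggests w_m = -2^(m + 1) - 4·6^(m - 1).
Base step (m = 1): the formula gives -8 = -8 = w_1.
Inductive step: assume the claim holds for m = j, so w_j = -2^(j + 1) - 4·6^(j - 1).
Then w_{j+1} = 6·w_j + 8·2^j = 6·(-2^(j + 1) - 4·6^(j - 1)) + 8·2^j = -2^(j + 2) - 4·6^j = -2^((j+1) + 1) - 4·6^((j+1) - 1),
which is the claimed formula at m = j+1.
Hence, by induction on m, the claim holds for every m ≥ 1.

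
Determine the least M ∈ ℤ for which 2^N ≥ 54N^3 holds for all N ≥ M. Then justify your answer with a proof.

M = 19

At N = 18: 262144 < 314928, so the inequality fails and M ≥ 19. We prove 2^N ≥ 54N^3 for all N ≥ 19.
For the base case N = 19: 2^N = 524288 and 54N^3 = 370386, so 524288 ≥ 370386.
Inductive step: suppose the statement holds for some j ≥ 19, so 2^j ≥ 54j^3.
Then 2^(j + 1) = 2·(2^j) ≥ 2·(54j^3).
Also, for j ≥ 19 we have 2·(54j^3) ≥ 54(j+1)^3, since 2 ≥ (1 + 1/j)^3 for all j ≥ 19.
Combining, 2^(j + 1) ≥ 54(j+1)^3.
By induction, the statement is established for all N ≥ 19.
Hence the smallest such M is 19.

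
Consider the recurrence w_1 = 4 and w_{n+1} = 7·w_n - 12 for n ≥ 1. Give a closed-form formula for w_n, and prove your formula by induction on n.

Computing the first terms: w_1 = 4, w_2 = 16, w_3 = 100. This suggests w_n = 2·7^(n - 1) + 2.
When n = 1: the formula gives 4 = 4 = w_1.
For the inductive step, assume it holds for an arbitrary m ≥ 1, so w_m = 2·7^(m - 1) + 2.
Then w_{m+1} = 7·w_m - 12 = 7·(2·7^(m - 1) + 2) - 12 = 2·7^m + 2 = 2·7^((m+1) - 1) + 2,
which is the claimed formula at n = m+1.
By the principle of mathematical induction, the result holds for all n ≥ 1.

w_n = 2·7^(n - 1) + 2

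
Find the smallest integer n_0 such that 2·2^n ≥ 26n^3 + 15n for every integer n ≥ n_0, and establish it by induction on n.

n_0 = 16

At n = 15: 65536 < 87975, so the inequality fails and n_0 ≥ 16. We prove 2·2^n ≥ 26n^3 + 15n for all n ≥ 16.
When n = 16: 2·2^n = 131072 and 26n^3 + 15n = 106736, so 131072 ≥ 106736.
Inductive step: assume the claim holds for n = p, so 2·2^p ≥ 26p^3 + 15p.
Then 2·2^(p + 1) = 2·(2·2^p) ≥ 2·(26p^3 + 15p).
Also, for p ≥ 16 we have 2·(26p^3 + 15p) ≥ 26(p+1)^3 + 15(p+1), since 2·(26p^3 + 15p) − (26(p+1)^3 + 15(p+1)) = 26p^3 - 78p^2 - 63p - 41, which is nonnegative for all p ≥ 16.
Combining, 2·2^(p + 1) ≥ 26(p+1)^3 + 15(p+1).
This completes the induction.
Hence the smallest such n_0 is 16.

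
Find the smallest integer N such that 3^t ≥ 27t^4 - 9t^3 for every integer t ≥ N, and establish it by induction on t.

At t = 12: 531441 < 544320, so the inequality fails and N ≥ 13. We prove 3^t ≥ 27t^4 - 9t^3 for all t ≥ 13.
When t = 13: 3^t = 1594323 and 27t^4 - 9t^3 = 751374, so 1594323 ≥ 751374.
For the inductive step, assume it holds for an arbitrary j ≥ 13, so 3^j ≥ 27j^4 - 9j^3.
Then 3^(j + 1) = 3·(3^j) ≥ 3·(27j^4 - 9j^3).
Also, for j ≥ 13 we have 3·(27j^4 - 9j^3) ≥ 27(j+1)^4 - 9(j+1)^3, since 3·(27j^4 - 9j^3) − (27(j+1)^4 - 9(j+1)^3) = 54j^4 - 126j^3 - 135j^2 - 81j - 18, which is nonnegative for all j ≥ 13.
Combining, 3^(j + 1) ≥ 27(j+1)^4 - 9(j+1)^3.
This completes the induction.
Hence the smallest such N is 13.

N = 13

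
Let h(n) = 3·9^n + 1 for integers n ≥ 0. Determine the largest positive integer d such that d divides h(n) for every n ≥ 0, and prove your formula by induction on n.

Computing the first values: h(0) = 4 and h(1) = 28; gcd(4, 28) = 4, so d ≤ 4.
We prove 4 | 3·9^n + 1 for all n ≥ 0 by induction on n.
For the base case n = 0: h(0) = 4 = 4·(1), so 4 | h(0).
Suppose the result is true for n = m, i.e. 4 | h(m). Then
h(m+1) = 3·9^(m+1) + 1 = 9·(3·9^m + 1) - 8 = 9·h(m) - 8. The first term is divisible by 4 by the inductive hypothesis, and -8 is divisible by 4. Hence 4 | h(m+1).
Hence, by induction on n, the claim holds for every n ≥ 0.
Therefore the largest such d is 4.

d = 4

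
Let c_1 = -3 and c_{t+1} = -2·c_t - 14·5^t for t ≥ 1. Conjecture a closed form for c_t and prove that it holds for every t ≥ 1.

c_t = 7(-2)^(t - 1) - 2·5^t

Computing the first terms: c_1 = -3, c_2 = -64, c_3 = -222. This suggests c_t = 7(-2)^(t - 1) - 2·5^t.
For the base case t = 1: the formula gives -3 = -3 = c_1.
Inductive step: assume the claim holds for t = p, so c_p = 7(-2)^(p - 1) - 2·5^p.
Then c_{p+1} = -2·c_p - 14·5^p = -2·(7(-2)^(p - 1) - 2·5^p) - 14·5^p = 7(-2)^p - 2·5^(p + 1) = 7(-2)^((p+1) - 1) - 2·5^(p+1),
which is the claimed formula at t = p+1.
This completes the induction.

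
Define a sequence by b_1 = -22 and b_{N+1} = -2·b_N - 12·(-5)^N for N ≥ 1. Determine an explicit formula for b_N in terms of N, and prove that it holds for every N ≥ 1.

Computing the first terms: b_1 = -22, b_2 = 104, b_3 = -508. This suggests b_N = (-2)^N + 4(-5)^N.
Base case (N = 1): the formula gives -22 = -22 = b_1.
For the inductive step, assume it holds for an arbitrary i ≥ 1, so b_i = (-2)^i + 4(-5)^i.
Then b_{i+1} = -2·b_i - 12·(-5)^i = -2·((-2)^i + 4(-5)^i) - 12·(-5)^i = (-2)^(i + 1) + 4(-5)^(i + 1),
which is the claimed formula at N = i+1.
Hence, by induction on N, the claim holds for every N ≥ 1.

b_N = (-2)^N + 4(-5)^N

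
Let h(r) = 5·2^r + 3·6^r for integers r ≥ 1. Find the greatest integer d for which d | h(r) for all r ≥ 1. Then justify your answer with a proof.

d = 4

Computing the first values: h(1) = 28 and h(2) = 128; gcd(28, 128) = 4, so d ≤ 4.
We prove 4 | 5·2^r + 3·6^r for all r ≥ 1 by induction on r.
For the base case r = 1: h(1) = 28 = 4·(7), so 4 | h(1).
Inductive step: assume the claim holds for r = m, i.e. 4 | h(m). Then
h(m+1) − 6·h(m) = (5·2^(m+1) + 3·6^(m+1)) − 6·(5·2^m + 3·6^m) = (5)·2^m·(2 − 6) = (-20)·2^m. Since 4 | h(m) by the inductive hypothesis, 4 | 6·h(m); and 4 | -20 since -20 = 4·-5. Therefore 4 | h(m+1).
By induction, the statement is established for all r ≥ 1.
Therefore the largest such d is 4.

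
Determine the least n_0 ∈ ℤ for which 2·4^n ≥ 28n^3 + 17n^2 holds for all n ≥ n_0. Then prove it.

At n = 5: 2048 < 3925, so the inequality fails and n_0 ≥ 6. We prove 2·4^n ≥ 28n^3 + 17n^2 for all n ≥ 6.
Base case (n = 6): 2·4^n = 8192 and 28n^3 + 17n^2 = 6660, so 8192 ≥ 6660.
Inductive step: assume the claim holds for n = m, so 2·4^m ≥ 28m^3 + 17m^2.
Then 2·4^(m + 1) = 4·(2·4^m) ≥ 4·(28m^3 + 17m^2).
Also, for m ≥ 6 we have 4·(28m^3 + 17m^2) ≥ 28(m+1)^3 + 17(m+1)^2, since 4·(28m^3 + 17m^2) − (28(m+1)^3 + 17(m+1)^2) = 84m^3 - 33m^2 - 118m - 45, which is nonnegative for all m ≥ 6.
Combining, 2·4^(m + 1) ≥ 28(m+1)^3 + 17(m+1)^2.
This completes the induction.
Hence the smallest such n_0 is 6.

n_0 = 6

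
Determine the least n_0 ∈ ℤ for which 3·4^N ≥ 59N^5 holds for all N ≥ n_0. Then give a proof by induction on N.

At N = 10: 3145728 < 5900000, so the inequality fails and n_0 ≥ 11. We prove 3·4^N ≥ 59N^5 for all N ≥ 11.
Base step (N = 11): 3·4^N = 12582912 and 59N^5 = 9502009, so 12582912 ≥ 9502009.
Inductive step: suppose the statement holds for some j ≥ 11, so 3·4^j ≥ 59j^5.
Then 3·4^(j + 1) = 4·(3·4^j) ≥ 4·(59j^5).
Also, for j ≥ 11 we have 4·(59j^5) ≥ 59(j+1)^5, since 4 ≥ (1 + 1/j)^5 for all j ≥ 11.
Combining, 3·4^(j + 1) ≥ 59(j+1)^5.
This completes the induction.
Hence the smallest such n_0 is 11.

n_0 = 11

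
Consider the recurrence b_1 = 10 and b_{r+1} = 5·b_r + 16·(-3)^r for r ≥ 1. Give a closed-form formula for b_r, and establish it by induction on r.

b_r = -2(-3)^r + 4·5^(r - 1)

Computing the first terms: b_1 = 10, b_2 = 2, b_3 = 154. This suggests b_r = -2(-3)^r + 4·5^(r - 1).
When r = 1: the formula gives 10 = 10 = b_1.
Suppose the result is true for r = m, so b_m = -2(-3)^m + 4·5^(m - 1).
Then b_{m+1} = 5·b_m + 16·(-3)^m = 5·(-2(-3)^m + 4·5^(m - 1)) + 16·(-3)^m = -2(-3)^(m + 1) + 4·5^m = -2(-3)^(m+1) + 4·5^((m+1) - 1),
which is the claimed formula at r = m+1.
By induction, the statement is established for all r ≥ 1.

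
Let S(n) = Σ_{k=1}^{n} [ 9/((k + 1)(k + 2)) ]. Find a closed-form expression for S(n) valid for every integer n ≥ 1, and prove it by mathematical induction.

We claim S(n) = 9n/(2(n + 2)) for all n ≥ 1.
When n = 1: S(1) = 3/2, and the closed form gives 3/2. They agree.
Inductive step: suppose the statement holds for some k ≥ 1, so S(k) = 9k/(2(k + 2)).
Then S(k+1) = S(k) + (9/((k + 2)(k + 3))) = (9k/(2(k + 2))) + (9/((k + 2)(k + 3))).
Simplifying, S(k+1) = 9(k + 1)/(2(k + 3)) = 9(k+1)/(2((k+1) + 2)),
which is the closed form with n = k+1.
By induction, the statement is established for all n ≥ 1.

S(n) = 9n/(2(n + 2))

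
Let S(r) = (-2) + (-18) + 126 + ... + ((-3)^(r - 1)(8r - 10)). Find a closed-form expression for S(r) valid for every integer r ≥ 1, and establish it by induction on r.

S(r) = 2(-3)^r(-r + 1) - 2

We claim S(r) = 2(-3)^r(-r + 1) - 2 for all r ≥ 1.
For the base case r = 1: S(1) = -2, and the closed form gives -2. They agree.
Inductive step: assume the claim holds for r = j, so S(j) = 2(-3)^j(-j + 1) - 2.
Then S(j+1) = S(j) + ((-3)^j(8j - 2)) = (2(-3)^j(-j + 1) - 2) + ((-3)^j(8j - 2)).
Simplifying, S(j+1) = 6(-3)^j·j - 2 = 2(-3)^(j+1)(-(j+1) + 1) - 2,
which is the closed form with r = j+1.
By the principle of mathematical induction, the result holds for all r ≥ 1.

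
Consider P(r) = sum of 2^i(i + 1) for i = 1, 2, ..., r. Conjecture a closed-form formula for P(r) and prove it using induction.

P(r) = 2^(r + 1)r

We claim P(r) = 2^(r + 1)r for all r ≥ 1.
For the base case r = 1: P(1) = 4, and the closed form gives 4. They agree.
Suppose the result is true for r = i, so P(i) = 2^(i + 1)i.
Then P(i+1) = P(i) + (2^(i + 1)(i + 2)) = (2^(i + 1)i) + (2^(i + 1)(i + 2)).
Simplifying, P(i+1) = 2^(i + 2)(i + 1) = 2^((i+1) + 1)(i+1),
which is the closed form with r = i+1.
By induction, the statement is established for all r ≥ 1.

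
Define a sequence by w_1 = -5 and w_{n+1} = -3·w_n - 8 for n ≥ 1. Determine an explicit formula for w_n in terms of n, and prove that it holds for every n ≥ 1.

w_n = (-3)^n - 2

Computing the first terms: w_1 = -5, w_2 = 7, w_3 = -29. This suggests w_n = (-3)^n - 2.
When n = 1: the formula gives -5 = -5 = w_1.
Inductive step: assume the claim holds for n = k, so w_k = (-3)^k - 2.
Then w_{k+1} = -3·w_k - 8 = -3·((-3)^k - 2) - 8 = (-3)^(k + 1) - 2,
which is the claimed formula at n = k+1.
By induction, the statement is established for all n ≥ 1.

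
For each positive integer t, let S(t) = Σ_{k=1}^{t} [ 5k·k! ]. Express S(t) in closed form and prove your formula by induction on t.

We claim S(t) = 5(t + 1)! - 5 for all t ≥ 1.
When t = 1: S(1) = 5, and the closed form gives 5. They agree.
Suppose the result is true for t = k, so S(k) = 5(k + 1)! - 5.
Then S(k+1) = S(k) + (5(k + 1)(k + 1)!) = (5(k + 1)! - 5) + (5(k + 1)(k + 1)!).
Simplifying, S(k+1) = 5((k+1) + 1)! - 5,
which is the closed form with t = k+1.
This completes the induction.

S(t) = 5(t + 1)! - 5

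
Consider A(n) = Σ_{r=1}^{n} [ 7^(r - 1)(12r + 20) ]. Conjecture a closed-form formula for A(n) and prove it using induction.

A(n) = 7^n(2n + 3) - 3

We claim A(n) = 7^n(2n + 3) - 3 for all n ≥ 1.
Base step (n = 1): A(1) = 32, and the closed form gives 32. They agree.
Inductive step: suppose the statement holds for some r ≥ 1, so A(r) = 7^r(2r + 3) - 3.
Then A(r+1) = A(r) + (7^r(12r + 32)) = (7^r(2r + 3) - 3) + (7^r(12r + 32)).
Simplifying, A(r+1) = 14·7^r·r + 35·7^r - 3 = 7^(r+1)(2(r+1) + 3) - 3,
which is the closed form with n = r+1.
By induction, the statement is established for all n ≥ 1.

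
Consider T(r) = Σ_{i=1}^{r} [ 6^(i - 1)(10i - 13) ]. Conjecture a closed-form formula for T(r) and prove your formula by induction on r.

We claim T(r) = 6^r(2r - 3) + 3 for all r ≥ 1.
Base case (r = 1): T(1) = -3, and the closed form gives -3. They agree.
For the inductive step, assume it holds for an arbitrary i ≥ 1, so T(i) = 6^i(2i - 3) + 3.
Then T(i+1) = T(i) + (6^i(10i - 3)) = (6^i(2i - 3) + 3) + (6^i(10i - 3)).
Simplifying, T(i+1) = 12·6^i·i - 6·6^i + 3 = 6^(i+1)(2(i+1) - 3) + 3,
which is the closed form with r = i+1.
By induction, the statement is established for all r ≥ 1.

T(r) = 6^r(2r - 3) + 3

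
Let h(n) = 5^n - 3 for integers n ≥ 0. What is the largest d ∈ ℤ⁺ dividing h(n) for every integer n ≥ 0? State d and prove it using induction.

Computing the first values: h(0) = -2 and h(1) = 2; gcd(-2, 2) = 2, so d ≤ 2.
We prove 2 | 5^n - 3 for all n ≥ 0 by induction on n.
When n = 0: h(0) = -2 = 2·(-1), so 2 | h(0).
Inductive step: assume the claim holds for n = i, i.e. 2 | h(i). Then
h(i+1) = 5^(i+1) - 3 = 5·(5^i - 3) + 12 = 5·h(i) + 12. The first term is divisible by 2 by the inductive hypothesis, and 12 is divisible by 2. Hence 2 | h(i+1).
This completes the induction.
Therefore the largest such d is 2.

d = 2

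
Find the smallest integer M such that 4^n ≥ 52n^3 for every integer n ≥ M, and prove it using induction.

M = 8

At n = 7: 16384 < 17836, so the inequality fails and M ≥ 8. We prove 4^n ≥ 52n^3 for all n ≥ 8.
When n = 8: 4^n = 65536 and 52n^3 = 26624, so 65536 ≥ 26624.
Suppose the result is true for n = i, so 4^i ≥ 52i^3.
Then 4^(i + 1) = 4·(4^i) ≥ 4·(52i^3).
Also, for i ≥ 8 we have 4·(52i^3) ≥ 52(i+1)^3, since 4 ≥ (1 + 1/i)^3 for all i ≥ 8.
Combining, 4^(i + 1) ≥ 52(i+1)^3.
By induction, the statement is established for all n ≥ 8.
Hence the smallest such M is 8.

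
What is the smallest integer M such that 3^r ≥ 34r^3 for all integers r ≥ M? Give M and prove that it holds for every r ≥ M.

M = 10

At r = 9: 19683 < 24786, so the inequality fails and M ≥ 10. We prove 3^r ≥ 34r^3 for all r ≥ 10.
When r = 10: 3^r = 59049 and 34r^3 = 34000, so 59049 ≥ 34000.
Inductive step: assume the claim holds for r = p, so 3^p ≥ 34p^3.
Then 3^(p + 1) = 3·(3^p) ≥ 3·(34p^3).
Also, for p ≥ 10 we have 3·(34p^3) ≥ 34(p+1)^3, since 3 ≥ (1 + 1/p)^3 for all p ≥ 10.
Combining, 3^(p + 1) ≥ 34(p+1)^3.
By the principle of mathematical induction, the result holds for all r ≥ 10.
Hence the smallest such M is 10.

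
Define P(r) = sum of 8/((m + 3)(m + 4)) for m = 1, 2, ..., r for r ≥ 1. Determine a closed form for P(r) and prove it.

We claim P(r) = 2r/(r + 4) for all r ≥ 1.
For the base case r = 1: P(1) = 2/5, and the closed form gives 2/5. They agree.
For the inductive step, assume it holds for an arbitrary m ≥ 1, so P(m) = 2m/(m + 4).
Then P(m+1) = P(m) + (8/((m + 4)(m + 5))) = (2m/(m + 4)) + (8/((m + 4)(m + 5))).
Simplifying, P(m+1) = 2(m + 1)/(m + 5) = 2(m+1)/((m+1) + 4),
which is the closed form with r = m+1.
By induction, the statement is established for all r ≥ 1.

P(r) = 2r/(r + 4)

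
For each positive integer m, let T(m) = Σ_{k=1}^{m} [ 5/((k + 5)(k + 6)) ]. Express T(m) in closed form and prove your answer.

We claim T(m) = 5m/(6(m + 6)) for all m ≥ 1.
For the base case m = 1: T(1) = 5/42, and the closed form gives 5/42. They agree.
Suppose the result is true for m = k, so T(k) = 5k/(6(k + 6)).
Then T(k+1) = T(k) + (5/((k + 6)(k + 7))) = (5k/(6(k + 6))) + (5/((k + 6)(k + 7))).
Simplifying, T(k+1) = 5(k + 1)/(6(k + 7)) = 5(k+1)/(6((k+1) + 6)),
which is the closed form with m = k+1.
By the principle of mathematical induction, the result holds for all m ≥ 1.

T(m) = 5m/(6(m + 6))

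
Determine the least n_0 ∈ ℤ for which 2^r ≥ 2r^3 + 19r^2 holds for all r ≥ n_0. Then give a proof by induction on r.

n_0 = 13

At r = 12: 4096 < 6192, so the inequality fails and n_0 ≥ 13. We prove 2^r ≥ 2r^3 + 19r^2 for all r ≥ 13.
Base step (r = 13): 2^r = 8192 and 2r^3 + 19r^2 = 7605, so 8192 ≥ 7605.
Suppose the result is true for r = p, so 2^p ≥ 2p^3 + 19p^2.
Then 2^(p + 1) = 2·(2^p) ≥ 2·(2p^3 + 19p^2).
Also, for p ≥ 13 we have 2·(2p^3 + 19p^2) ≥ 2(p+1)^3 + 19(p+1)^2, since 2·(2p^3 + 19p^2) − (2(p+1)^3 + 19(p+1)^2) = 2p^3 + 13p^2 - 44p - 21, which is nonnegative for all p ≥ 13.
Combining, 2^(p + 1) ≥ 2(p+1)^3 + 19(p+1)^2.
Hence, by induction on r, the claim holds for every r ≥ 13.
Hence the smallest such n_0 is 13.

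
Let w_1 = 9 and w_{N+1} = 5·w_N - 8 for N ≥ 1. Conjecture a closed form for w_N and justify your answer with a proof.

w_N = 7·5^(N - 1) + 2

Computing the first terms: w_1 = 9, w_2 = 37, w_3 = 177. This suggests w_N = 7·5^(N - 1) + 2.
Base step (N = 1): the formula gives 9 = 9 = w_1.
Inductive step: suppose the statement holds for some k ≥ 1, so w_k = 7·5^(k - 1) + 2.
Then w_{k+1} = 5·w_k - 8 = 5·(7·5^(k - 1) + 2) - 8 = 7·5^k + 2 = 7·5^((k+1) - 1) + 2,
which is the claimed formula at N = k+1.
By the principle of mathematical induction, the result holds for all N ≥ 1.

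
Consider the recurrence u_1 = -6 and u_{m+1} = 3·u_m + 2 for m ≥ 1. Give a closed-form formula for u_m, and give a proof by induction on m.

u_m = -5·3^(m - 1) - 1

Computing the first terms: u_1 = -6, u_2 = -16, u_3 = -46. This suggests u_m = -5·3^(m - 1) - 1.
For the base case m = 1: the formula gives -6 = -6 = u_1.
For the inductive step, assume it holds for an arbitrary i ≥ 1, so u_i = -5·3^(i - 1) - 1.
Then u_{i+1} = 3·u_i + 2 = 3·(-5·3^(i - 1) - 1) + 2 = -5·3^i - 1 = -5·3^((i+1) - 1) - 1,
which is the claimed formula at m = i+1.
By the principle of mathematical induction, the result holds for all m ≥ 1.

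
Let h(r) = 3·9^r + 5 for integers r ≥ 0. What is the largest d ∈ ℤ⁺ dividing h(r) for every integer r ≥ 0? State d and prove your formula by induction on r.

Computing the first values: h(0) = 8 and h(1) = 32; gcd(8, 32) = 8, so d ≤ 8.
We prove 8 | 3·9^r + 5 for all r ≥ 0 by induction on r.
Base step (r = 0): h(0) = 8 = 8·(1), so 8 | h(0).
Inductive step: assume the claim holds for r = i, i.e. 8 | h(i). Then
h(i+1) = 3·9^(i+1) + 5 = 9·(3·9^i + 5) - 40 = 9·h(i) - 40. The first term is divisible by 8 by the inductive hypothesis, and -40 is divisible by 8. Hence 8 | h(i+1).
This completes the induction.
Therefore the largest such d is 8.

d = 8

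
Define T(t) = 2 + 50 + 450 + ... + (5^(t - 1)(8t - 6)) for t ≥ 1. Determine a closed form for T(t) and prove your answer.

We claim T(t) = 2·5^t(t - 1) + 2 for all t ≥ 1.
For the base case t = 1: T(1) = 2, and the closed form gives 2. They agree.
For the inductive step, assume it holds for an arbitrary p ≥ 1, so T(p) = 2·5^p(p - 1) + 2.
Then T(p+1) = T(p) + (5^p(8p + 2)) = (2·5^p(p - 1) + 2) + (5^p(8p + 2)).
Simplifying, T(p+1) = 10·5^p·p + 2 = 2·5^(p+1)((p+1) - 1) + 2,
which is the closed form with t = p+1.
By induction, the statement is established for all t ≥ 1.

T(t) = 2·5^t(t - 1) + 2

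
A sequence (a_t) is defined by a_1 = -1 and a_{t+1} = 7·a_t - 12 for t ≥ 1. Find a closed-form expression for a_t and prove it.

a_t = -3·7^(t - 1) + 2

Computing the first terms: a_1 = -1, a_2 = -19, a_3 = -145. This suggests a_t = -3·7^(t - 1) + 2.
When t = 1: the formula gives -1 = -1 = a_1.
Inductive step: assume the claim holds for t = m, so a_m = -3·7^(m - 1) + 2.
Then a_{m+1} = 7·a_m - 12 = 7·(-3·7^(m - 1) + 2) - 12 = -3·7^m + 2 = -3·7^((m+1) - 1) + 2,
which is the claimed formula at t = m+1.
Hence, by induction on t, the claim holds for every t ≥ 1.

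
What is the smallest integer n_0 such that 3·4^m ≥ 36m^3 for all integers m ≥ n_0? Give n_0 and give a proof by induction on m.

n_0 = 6

At m = 5: 3072 < 4500, so the inequality fails and n_0 ≥ 6. We prove 3·4^m ≥ 36m^3 for all m ≥ 6.
When m = 6: 3·4^m = 12288 and 36m^3 = 7776, so 12288 ≥ 7776.
Inductive step: assume the claim holds for m = p, so 3·4^p ≥ 36p^3.
Then 3·4^(p + 1) = 4·(3·4^p) ≥ 4·(36p^3).
Also, for p ≥ 6 we have 4·(36p^3) ≥ 36(p+1)^3, since 4 ≥ (1 + 1/p)^3 for all p ≥ 6.
Combining, 3·4^(p + 1) ≥ 36(p+1)^3.
Hence, by induction on m, the claim holds for every m ≥ 6.
Hence the smallest such n_0 is 6.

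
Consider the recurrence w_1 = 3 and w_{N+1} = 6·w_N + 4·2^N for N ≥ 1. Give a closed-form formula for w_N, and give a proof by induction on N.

Computing the first terms: w_1 = 3, w_2 = 26, w_3 = 172. This suggests w_N = -2^N + 5·6^(N - 1).
Base case (N = 1): the formula gives 3 = 3 = w_1.
Inductive step: assume the claim holds for N = k, so w_k = -2^k + 5·6^(k - 1).
Then w_{k+1} = 6·w_k + 4·2^k = 6·(-2^k + 5·6^(k - 1)) + 4·2^k = -2^(k + 1) + 5·6^k = -2^(k+1) + 5·6^((k+1) - 1),
which is the claimed formula at N = k+1.
By induction, the statement is established for all N ≥ 1.

w_N = -2^N + 5·6^(N - 1)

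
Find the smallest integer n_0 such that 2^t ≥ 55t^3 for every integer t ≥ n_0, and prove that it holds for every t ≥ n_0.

n_0 = 19

At t = 18: 262144 < 320760, so the inequality fails and n_0 ≥ 19. We prove 2^t ≥ 55t^3 for all t ≥ 19.
For the base case t = 19: 2^t = 524288 and 55t^3 = 377245, so 524288 ≥ 377245.
Suppose the result is true for t = j, so 2^j ≥ 55j^3.
Then 2^(j + 1) = 2·(2^j) ≥ 2·(55j^3).
Also, for j ≥ 19 we have 2·(55j^3) ≥ 55(j+1)^3, since 2 ≥ (1 + 1/j)^3 for all j ≥ 19.
Combining, 2^(j + 1) ≥ 55(j+1)^3.
By induction, the statement is established for all t ≥ 19.
Hence the smallest such n_0 is 19.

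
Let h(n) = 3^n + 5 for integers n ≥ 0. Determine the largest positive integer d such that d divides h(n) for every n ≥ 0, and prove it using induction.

Computing the first values: h(0) = 6 and h(1) = 8; gcd(6, 8) = 2, so d ≤ 2.
We prove 2 | 3^n + 5 for all n ≥ 0 by induction on n.
Base step (n = 0): h(0) = 6 = 2·(3), so 2 | h(0).
Suppose the result is true for n = i, i.e. 2 | h(i). Then
h(i+1) = 3^(i+1) + 5 = 3·(3^i + 5) - 10 = 3·h(i) - 10. The first term is divisible by 2 by the inductive hypothesis, and -10 is divisible by 2. Hence 2 | h(i+1).
Hence, by induction on n, the claim holds for every n ≥ 0.
Therefore the largest such d is 2.

d = 2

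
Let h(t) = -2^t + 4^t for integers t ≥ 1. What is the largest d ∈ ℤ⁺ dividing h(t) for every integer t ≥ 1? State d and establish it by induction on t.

d = 2

Computing the first values: h(1) = 2 and h(2) = 12; gcd(2, 12) = 2, so d ≤ 2.
We prove 2 | -2^t + 4^t for all t ≥ 1 by induction on t.
Base step (t = 1): h(1) = 2 = 2·(1), so 2 | h(1).
For the inductive step, assume it holds for an arbitrary p ≥ 1, i.e. 2 | h(p). Then
4^{p+1} − 2^{p+1} = 4·4^p − 2·2^p = 4·(4^p − 2^p) + (2)·2^p. The first term is divisible by 2 by the inductive hypothesis, and the second term (2)·2^p is divisible by 2 since 2 | 2. Hence 2 | h(p+1).
By induction, the statement is established for all t ≥ 1.
Therefore the largest such d is 2.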